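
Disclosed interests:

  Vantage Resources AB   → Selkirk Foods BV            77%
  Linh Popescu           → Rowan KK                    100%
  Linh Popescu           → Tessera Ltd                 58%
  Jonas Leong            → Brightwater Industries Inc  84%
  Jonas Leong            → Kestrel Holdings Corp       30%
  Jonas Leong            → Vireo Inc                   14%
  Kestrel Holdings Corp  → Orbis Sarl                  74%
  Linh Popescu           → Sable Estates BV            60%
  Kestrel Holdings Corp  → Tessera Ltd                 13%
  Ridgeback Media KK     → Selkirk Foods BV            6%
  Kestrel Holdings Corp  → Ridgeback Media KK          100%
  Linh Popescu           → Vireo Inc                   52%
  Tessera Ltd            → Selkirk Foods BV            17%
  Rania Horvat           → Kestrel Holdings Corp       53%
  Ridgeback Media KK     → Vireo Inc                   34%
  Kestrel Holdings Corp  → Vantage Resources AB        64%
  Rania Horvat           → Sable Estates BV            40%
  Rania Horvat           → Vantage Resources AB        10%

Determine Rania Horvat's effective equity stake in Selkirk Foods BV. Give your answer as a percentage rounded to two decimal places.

Rania reaches Selkirk along 4 paths.
Via Kestrel → Tessera: 53% × 13% × 17% = 1.1713%.
Via Kestrel → Ridgeback: 53% × 100% × 6% = 3.18%.
Via Vantage: 10% × 77% = 7.7%.
Via Kestrel → Vantage: 53% × 64% × 77% = 26.1184%.
Total: 1.1713% + 3.18% + 7.7% + 26.1184% = 38.1697%.
Rounded: 38.17%.

38.17%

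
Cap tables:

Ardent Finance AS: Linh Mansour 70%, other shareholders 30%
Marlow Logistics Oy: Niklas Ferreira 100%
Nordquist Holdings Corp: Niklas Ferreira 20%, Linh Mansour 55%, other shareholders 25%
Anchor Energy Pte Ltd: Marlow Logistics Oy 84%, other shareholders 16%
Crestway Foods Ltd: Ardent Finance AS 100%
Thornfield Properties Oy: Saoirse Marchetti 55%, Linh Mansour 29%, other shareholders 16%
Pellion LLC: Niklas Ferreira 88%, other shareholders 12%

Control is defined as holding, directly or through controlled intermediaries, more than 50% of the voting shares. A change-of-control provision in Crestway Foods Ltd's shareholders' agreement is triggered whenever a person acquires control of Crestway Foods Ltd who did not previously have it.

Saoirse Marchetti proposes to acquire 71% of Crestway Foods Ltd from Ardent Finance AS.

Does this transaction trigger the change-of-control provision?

The purchase adds only to Saoirse's holdings (Ardent's stake shrinks), so Saoirse is the only person who could newly come to control Crestway.
Saoirse holds 55% of Thornfield, so Saoirse controls Thornfield.
Neither Saoirse nor any entity Saoirse controls holds any voting interest in Crestway.
So before the transaction, Saoirse does not control Crestway.
After the purchase, Saoirse holds 71% of Crestway directly, and Ardent's stake falls to 29%.
Saoirse holds 71% of Crestway, so Saoirse controls Crestway.
Saoirse did not control Crestway before and does after, so the clause is triggered.

Yes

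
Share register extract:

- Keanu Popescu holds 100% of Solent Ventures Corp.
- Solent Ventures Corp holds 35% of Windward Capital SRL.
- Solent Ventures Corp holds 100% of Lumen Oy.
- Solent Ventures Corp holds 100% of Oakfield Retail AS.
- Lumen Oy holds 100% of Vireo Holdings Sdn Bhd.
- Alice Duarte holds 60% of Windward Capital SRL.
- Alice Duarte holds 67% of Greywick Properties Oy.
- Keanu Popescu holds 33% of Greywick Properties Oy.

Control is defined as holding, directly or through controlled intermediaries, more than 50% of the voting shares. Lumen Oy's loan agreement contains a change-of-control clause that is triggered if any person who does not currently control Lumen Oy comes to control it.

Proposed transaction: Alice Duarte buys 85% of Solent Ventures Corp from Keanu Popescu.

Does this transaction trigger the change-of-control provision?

The purchase adds only to Alice's holdings (Keanu's stake shrinks), so Alice is the only person who could newly come to control Lumen.
Alice holds 60% of Windward, so Alice controls Windward.
Alice holds 67% of Greywick, so Alice controls Greywick.
Neither Alice nor any entity Alice controls holds any voting interest in Lumen.
So before the transaction, Alice does not control Lumen.
After the purchase, Alice holds 85% of Solent directly, and Keanu's stake falls to 15%.
Alice holds 85% of Solent, so Alice controls Solent.
Solent holds 100% of Lumen, so Alice controls Lumen.
Alice did not control Lumen before and does after, so the clause is triggered.

Yes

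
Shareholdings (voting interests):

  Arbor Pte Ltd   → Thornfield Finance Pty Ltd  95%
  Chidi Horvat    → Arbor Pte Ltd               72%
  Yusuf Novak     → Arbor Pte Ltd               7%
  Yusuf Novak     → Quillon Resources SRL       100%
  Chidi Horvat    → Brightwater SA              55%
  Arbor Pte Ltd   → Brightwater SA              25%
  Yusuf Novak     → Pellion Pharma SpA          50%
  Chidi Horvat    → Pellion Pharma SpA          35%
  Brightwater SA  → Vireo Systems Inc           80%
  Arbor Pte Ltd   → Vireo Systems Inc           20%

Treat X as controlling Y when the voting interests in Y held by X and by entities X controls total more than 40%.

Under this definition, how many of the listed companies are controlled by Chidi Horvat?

4

Chidi holds 72% of Arbor, so Chidi controls Arbor.
Arbor holds 95% of Thornfield, so Chidi controls Thornfield.
Chidi and Arbor together hold 55% + 25% = 80% of Brightwater, so Chidi controls Brightwater.
Brightwater and Arbor together hold 80% + 20% = 100% of Vireo, so Chidi controls Vireo.
No other company's threshold is met.
Chidi controls 4 companies.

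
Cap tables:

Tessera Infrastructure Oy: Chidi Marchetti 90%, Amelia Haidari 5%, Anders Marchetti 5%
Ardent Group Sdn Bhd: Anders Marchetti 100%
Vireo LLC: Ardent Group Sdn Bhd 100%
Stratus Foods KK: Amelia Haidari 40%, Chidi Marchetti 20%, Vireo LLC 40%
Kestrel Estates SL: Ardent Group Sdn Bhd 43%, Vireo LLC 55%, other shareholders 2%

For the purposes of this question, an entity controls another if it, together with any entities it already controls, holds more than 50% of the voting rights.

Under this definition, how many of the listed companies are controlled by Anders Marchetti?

Anders holds 100% of Ardent, so Anders controls Ardent.
Ardent holds 100% of Vireo, so Anders controls Vireo.
Ardent and Vireo together hold 43% + 55% = 98% of Kestrel, so Anders controls Kestrel.
No other company's threshold is met.
Anders controls 3 companies.

3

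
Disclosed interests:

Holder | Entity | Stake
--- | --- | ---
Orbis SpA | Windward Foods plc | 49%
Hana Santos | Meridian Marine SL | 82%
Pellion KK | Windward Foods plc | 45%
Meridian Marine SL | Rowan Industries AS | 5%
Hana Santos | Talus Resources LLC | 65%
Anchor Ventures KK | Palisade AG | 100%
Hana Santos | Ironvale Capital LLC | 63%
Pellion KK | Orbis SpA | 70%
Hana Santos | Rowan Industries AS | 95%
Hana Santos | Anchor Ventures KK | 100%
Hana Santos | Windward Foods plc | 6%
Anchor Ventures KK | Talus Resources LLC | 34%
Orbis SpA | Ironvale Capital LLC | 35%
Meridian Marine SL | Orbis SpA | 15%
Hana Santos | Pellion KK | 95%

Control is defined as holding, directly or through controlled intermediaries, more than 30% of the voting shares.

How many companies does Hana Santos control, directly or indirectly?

Hana holds 95% of Pellion, so Hana controls Pellion.
Hana holds 100% of Anchor, so Hana controls Anchor.
Hana holds 82% of Meridian, so Hana controls Meridian.
Anchor and Hana together hold 34% + 65% = 99% of Talus, so Hana controls Talus.
Meridian and Hana together hold 5% + 95% = 100% of Rowan, so Hana controls Rowan.
Meridian and Pellion together hold 15% + 70% = 85% of Orbis, so Hana controls Orbis.
Anchor holds 100% of Palisade, so Hana controls Palisade.
Pellion and Orbis and Hana together hold 45% + 49% + 6% = 100% of Windward, so Hana controls Windward.
Hana and Orbis together hold 63% + 35% = 98% of Ironvale, so Hana controls Ironvale.
Hana controls 9 companies.

9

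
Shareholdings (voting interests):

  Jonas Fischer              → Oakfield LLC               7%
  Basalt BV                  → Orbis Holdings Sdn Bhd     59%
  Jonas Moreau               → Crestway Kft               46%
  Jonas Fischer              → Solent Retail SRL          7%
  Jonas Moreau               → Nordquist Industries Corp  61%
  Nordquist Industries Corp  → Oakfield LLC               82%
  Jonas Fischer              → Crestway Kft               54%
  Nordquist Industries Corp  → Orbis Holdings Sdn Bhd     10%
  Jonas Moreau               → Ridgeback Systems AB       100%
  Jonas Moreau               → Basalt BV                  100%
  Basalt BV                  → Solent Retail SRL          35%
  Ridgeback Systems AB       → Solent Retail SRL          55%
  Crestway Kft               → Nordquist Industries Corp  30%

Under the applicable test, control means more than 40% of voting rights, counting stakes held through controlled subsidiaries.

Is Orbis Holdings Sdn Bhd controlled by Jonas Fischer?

No

Jonas Fischer holds 54% of Crestway, so Jonas Fischer controls Crestway.
Neither Jonas Fischer nor any entity Jonas Fischer controls holds any voting interest in Orbis.
So Jonas Fischer does not control Orbis.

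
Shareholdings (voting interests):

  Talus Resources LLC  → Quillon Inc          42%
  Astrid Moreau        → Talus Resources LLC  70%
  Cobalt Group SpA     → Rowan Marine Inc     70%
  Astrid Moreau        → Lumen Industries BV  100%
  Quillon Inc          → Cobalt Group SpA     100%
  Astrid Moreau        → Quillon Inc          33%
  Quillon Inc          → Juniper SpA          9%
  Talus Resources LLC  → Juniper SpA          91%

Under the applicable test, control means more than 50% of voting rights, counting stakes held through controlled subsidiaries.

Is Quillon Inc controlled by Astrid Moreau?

Astrid holds 70% of Talus, so Astrid controls Talus.
Astrid and Talus together hold 33% + 42% = 75% of Quillon, so Astrid controls Quillon.

Yes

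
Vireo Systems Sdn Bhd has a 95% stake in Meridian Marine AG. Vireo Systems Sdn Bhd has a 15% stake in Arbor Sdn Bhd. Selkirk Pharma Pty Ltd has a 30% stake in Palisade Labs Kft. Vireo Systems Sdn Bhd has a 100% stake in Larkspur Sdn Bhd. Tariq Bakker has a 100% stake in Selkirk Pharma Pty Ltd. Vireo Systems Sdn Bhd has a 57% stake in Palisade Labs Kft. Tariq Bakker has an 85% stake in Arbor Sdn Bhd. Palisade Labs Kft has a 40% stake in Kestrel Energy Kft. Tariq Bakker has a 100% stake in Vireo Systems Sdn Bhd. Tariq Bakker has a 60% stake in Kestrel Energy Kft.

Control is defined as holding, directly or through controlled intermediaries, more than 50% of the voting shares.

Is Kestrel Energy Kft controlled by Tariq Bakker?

Yes

Tariq holds 100% of Vireo, so Tariq controls Vireo.
Tariq holds 100% of Selkirk, so Tariq controls Selkirk.
Vireo and Selkirk together hold 57% + 30% = 87% of Palisade, so Tariq controls Palisade.
Palisade and Tariq together hold 40% + 60% = 100% of Kestrel, so Tariq controls Kestrel.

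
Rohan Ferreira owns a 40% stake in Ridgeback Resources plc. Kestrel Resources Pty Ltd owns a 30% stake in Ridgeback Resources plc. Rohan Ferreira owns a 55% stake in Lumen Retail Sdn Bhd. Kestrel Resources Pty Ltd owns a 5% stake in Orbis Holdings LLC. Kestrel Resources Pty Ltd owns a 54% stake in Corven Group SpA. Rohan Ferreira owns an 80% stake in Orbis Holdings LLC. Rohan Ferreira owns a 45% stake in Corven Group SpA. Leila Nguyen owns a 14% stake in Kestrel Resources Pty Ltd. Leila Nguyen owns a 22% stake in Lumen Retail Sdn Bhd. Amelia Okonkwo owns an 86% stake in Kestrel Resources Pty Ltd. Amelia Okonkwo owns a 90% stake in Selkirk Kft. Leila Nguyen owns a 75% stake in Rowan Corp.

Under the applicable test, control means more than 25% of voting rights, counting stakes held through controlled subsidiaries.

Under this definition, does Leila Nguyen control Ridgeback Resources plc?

Leila holds 75% of Rowan, so Leila controls Rowan.
Neither Leila nor any entity Leila controls holds any voting interest in Ridgeback.
So Leila does not control Ridgeback.

No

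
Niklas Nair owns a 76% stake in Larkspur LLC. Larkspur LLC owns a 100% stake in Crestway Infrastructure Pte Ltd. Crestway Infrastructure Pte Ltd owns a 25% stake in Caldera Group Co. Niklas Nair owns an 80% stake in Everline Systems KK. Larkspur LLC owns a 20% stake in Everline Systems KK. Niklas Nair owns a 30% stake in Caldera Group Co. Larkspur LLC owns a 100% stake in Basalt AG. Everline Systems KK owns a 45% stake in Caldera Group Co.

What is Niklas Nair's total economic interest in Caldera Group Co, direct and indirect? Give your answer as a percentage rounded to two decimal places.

Niklas reaches Caldera along 4 paths.
Via Everline: 80% × 45% = 36%.
Via Larkspur → Everline: 76% × 20% × 45% = 6.84%.
Via Larkspur → Crestway: 76% × 100% × 25% = 19%.
Direct stake: 30% = 30%.
Total: 36% + 6.84% + 19% + 30% = 91.84%.

91.84%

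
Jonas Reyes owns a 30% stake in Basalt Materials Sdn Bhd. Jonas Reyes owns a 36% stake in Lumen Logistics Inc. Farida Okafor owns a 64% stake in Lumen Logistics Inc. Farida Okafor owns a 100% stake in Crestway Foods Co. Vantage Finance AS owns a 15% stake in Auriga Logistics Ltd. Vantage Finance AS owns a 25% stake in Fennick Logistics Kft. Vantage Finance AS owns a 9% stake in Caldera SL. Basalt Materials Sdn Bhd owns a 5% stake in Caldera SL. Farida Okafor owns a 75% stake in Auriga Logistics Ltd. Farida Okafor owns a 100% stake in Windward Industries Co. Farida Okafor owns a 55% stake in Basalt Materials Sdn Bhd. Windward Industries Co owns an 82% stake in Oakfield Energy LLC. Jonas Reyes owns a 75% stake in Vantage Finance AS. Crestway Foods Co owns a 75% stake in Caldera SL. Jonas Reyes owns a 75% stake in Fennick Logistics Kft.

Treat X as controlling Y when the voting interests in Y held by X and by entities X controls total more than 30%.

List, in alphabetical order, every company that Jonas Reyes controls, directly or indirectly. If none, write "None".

Fennick Logistics Kft, Lumen Logistics Inc, Vantage Finance AS

Jonas holds 75% of Vantage, so Jonas controls Vantage.
Jonas and Vantage together hold 75% + 25% = 100% of Fennick, so Jonas controls Fennick.
Jonas holds 36% of Lumen, so Jonas controls Lumen.
No other company's threshold is met.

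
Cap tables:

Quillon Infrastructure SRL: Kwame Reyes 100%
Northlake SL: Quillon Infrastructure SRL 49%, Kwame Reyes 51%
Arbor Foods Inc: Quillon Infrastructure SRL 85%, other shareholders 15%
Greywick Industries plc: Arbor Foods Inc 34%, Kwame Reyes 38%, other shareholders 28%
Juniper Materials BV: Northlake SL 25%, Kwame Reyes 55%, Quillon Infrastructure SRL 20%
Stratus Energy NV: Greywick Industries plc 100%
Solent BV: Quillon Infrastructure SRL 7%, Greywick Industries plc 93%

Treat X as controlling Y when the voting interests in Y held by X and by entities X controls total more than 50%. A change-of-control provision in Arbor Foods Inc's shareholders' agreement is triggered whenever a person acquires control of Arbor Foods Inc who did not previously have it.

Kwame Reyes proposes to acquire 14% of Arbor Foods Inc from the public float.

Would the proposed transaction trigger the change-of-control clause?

No

The purchase changes only Kwame's holdings, so Kwame is the only person who could newly come to control Arbor.
Kwame holds 100% of Quillon, so Kwame controls Quillon.
Quillon holds 85% of Arbor, so Kwame controls Arbor.
So Kwame already controls Arbor before the transaction.
After the purchase, Kwame holds 14% of Arbor directly.
Kwame controlled Arbor already, so this is not a new person acquiring control; every other person's position is unchanged or reduced.
No new person acquires control, so the clause is not triggered.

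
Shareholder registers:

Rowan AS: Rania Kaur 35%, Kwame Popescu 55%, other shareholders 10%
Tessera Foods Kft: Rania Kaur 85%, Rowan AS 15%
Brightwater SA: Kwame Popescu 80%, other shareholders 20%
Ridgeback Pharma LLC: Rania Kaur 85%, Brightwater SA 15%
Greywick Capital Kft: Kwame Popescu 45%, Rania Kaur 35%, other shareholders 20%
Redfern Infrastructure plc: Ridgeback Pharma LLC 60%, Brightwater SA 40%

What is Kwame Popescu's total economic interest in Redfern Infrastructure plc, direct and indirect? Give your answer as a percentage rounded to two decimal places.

39.20%

Kwame reaches Redfern along 2 paths.
Via Brightwater → Ridgeback: 80% × 15% × 60% = 7.2%.
Via Brightwater: 80% × 40% = 32%.
Total: 7.2% + 32% = 39.2%.
Rounded: 39.20%.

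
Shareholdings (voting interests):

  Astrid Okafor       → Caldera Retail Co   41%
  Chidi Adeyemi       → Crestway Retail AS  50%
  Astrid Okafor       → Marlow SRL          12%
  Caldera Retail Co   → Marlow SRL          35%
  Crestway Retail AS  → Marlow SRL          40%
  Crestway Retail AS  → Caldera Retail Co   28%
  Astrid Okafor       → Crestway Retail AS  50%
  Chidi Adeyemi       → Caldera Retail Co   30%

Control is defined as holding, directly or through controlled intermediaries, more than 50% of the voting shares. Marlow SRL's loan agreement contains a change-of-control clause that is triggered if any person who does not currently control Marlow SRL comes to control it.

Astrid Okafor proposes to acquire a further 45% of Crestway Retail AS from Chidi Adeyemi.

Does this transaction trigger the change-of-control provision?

The purchase adds only to Astrid's holdings (Chidi's stake shrinks), so Astrid is the only person who could newly come to control Marlow.
Astrid's largest direct stake is 50% in Crestway, which does not meet the threshold, so Astrid controls no company.
In Marlow, Astrid's side holds only 12%, not > 50%.
So before the transaction, Astrid does not control Marlow.
After the purchase, Astrid's direct stake in Crestway rises to 50% + 45% = 95%, and Chidi's stake falls to 5%.
Astrid holds 95% of Crestway, so Astrid controls Crestway.
Astrid and Crestway together hold 41% + 28% = 69% of Caldera, so Astrid controls Caldera.
Crestway and Astrid and Caldera together hold 40% + 12% + 35% = 87% of Marlow, so Astrid controls Marlow.
Astrid did not control Marlow before and does after, so the clause is triggered.

Yes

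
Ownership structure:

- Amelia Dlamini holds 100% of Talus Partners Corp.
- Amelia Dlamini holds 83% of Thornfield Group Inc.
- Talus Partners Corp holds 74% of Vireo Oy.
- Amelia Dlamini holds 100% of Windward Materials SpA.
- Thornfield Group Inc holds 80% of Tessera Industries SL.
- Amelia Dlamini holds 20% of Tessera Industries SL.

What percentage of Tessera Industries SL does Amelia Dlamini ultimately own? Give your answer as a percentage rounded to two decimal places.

Amelia reaches Tessera along 2 paths.
Direct stake: 20% = 20%.
Via Thornfield: 83% × 80% = 66.4%.
Total: 20% + 66.4% = 86.4%.
Rounded: 86.40%.

86.40%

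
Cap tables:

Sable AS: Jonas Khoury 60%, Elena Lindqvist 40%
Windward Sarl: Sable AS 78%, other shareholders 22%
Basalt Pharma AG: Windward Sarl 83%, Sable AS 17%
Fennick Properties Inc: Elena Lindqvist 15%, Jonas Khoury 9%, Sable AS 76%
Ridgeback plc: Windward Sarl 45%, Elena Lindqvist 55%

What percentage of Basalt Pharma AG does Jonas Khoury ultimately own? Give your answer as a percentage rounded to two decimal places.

49.04%

Jonas reaches Basalt along 2 paths.
Via Sable → Windward: 60% × 78% × 83% = 38.844%.
Via Sable: 60% × 17% = 10.2%.
Total: 38.844% + 10.2% = 49.044%.
Rounded: 49.04%.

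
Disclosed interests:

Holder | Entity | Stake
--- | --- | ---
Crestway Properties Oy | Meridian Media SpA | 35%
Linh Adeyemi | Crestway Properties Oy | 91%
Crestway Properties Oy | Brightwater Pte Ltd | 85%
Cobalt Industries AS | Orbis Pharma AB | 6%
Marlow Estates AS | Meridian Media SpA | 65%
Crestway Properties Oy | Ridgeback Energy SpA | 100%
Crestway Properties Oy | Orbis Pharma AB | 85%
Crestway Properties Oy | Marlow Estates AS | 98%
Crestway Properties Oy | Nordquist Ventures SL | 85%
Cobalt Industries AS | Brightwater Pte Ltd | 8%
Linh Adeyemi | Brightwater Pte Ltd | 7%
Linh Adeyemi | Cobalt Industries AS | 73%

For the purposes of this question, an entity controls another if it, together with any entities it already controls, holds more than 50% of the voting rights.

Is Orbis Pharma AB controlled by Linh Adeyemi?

Yes

Linh holds 73% of Cobalt, so Linh controls Cobalt.
Linh holds 91% of Crestway, so Linh controls Crestway.
Crestway and Cobalt together hold 85% + 6% = 91% of Orbis, so Linh controls Orbis.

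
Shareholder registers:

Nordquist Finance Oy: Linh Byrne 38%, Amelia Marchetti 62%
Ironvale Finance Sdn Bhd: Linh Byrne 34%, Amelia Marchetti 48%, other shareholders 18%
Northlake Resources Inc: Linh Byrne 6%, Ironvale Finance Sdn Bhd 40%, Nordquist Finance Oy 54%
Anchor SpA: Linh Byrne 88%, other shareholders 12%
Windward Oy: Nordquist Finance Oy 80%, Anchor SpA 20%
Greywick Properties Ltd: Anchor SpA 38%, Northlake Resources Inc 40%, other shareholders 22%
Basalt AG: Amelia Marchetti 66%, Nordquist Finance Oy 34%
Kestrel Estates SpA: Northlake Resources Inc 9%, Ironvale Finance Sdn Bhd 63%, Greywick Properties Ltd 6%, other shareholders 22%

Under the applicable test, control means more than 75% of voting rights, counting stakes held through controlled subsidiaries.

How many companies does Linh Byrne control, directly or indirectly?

1

Linh holds 88% of Anchor, so Linh controls Anchor.
No other company's threshold is met.
Linh controls 1 company.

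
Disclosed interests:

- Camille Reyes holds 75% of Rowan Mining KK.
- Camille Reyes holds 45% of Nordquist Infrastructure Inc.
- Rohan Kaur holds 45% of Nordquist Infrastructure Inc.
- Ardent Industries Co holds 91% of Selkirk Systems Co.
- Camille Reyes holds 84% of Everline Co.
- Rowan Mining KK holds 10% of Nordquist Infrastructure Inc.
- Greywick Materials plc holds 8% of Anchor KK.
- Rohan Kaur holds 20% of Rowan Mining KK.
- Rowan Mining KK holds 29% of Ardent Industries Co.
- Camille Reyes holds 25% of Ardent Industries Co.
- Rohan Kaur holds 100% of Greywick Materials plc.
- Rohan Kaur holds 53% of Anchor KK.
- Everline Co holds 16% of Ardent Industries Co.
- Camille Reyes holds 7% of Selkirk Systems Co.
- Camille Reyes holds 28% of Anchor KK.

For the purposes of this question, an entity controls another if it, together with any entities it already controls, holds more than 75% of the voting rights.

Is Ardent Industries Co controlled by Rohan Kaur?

No

Rohan holds 100% of Greywick, so Rohan controls Greywick.
Neither Rohan nor any entity Rohan controls holds any voting interest in Ardent.
So Rohan does not control Ardent.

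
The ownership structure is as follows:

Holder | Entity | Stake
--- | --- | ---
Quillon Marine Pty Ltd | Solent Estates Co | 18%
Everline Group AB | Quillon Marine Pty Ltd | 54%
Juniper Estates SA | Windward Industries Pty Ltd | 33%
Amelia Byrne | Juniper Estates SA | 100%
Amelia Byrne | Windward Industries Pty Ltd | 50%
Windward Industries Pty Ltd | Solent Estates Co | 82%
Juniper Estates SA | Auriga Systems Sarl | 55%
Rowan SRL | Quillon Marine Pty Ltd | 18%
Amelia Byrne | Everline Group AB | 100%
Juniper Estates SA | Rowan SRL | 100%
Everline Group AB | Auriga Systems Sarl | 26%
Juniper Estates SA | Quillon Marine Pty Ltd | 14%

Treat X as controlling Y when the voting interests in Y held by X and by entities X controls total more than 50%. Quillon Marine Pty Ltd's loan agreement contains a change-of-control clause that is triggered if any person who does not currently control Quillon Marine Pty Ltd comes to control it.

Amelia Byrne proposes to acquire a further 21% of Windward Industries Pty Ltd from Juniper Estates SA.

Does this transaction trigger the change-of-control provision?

The purchase adds only to Amelia's holdings (Juniper's stake shrinks), so Amelia is the only person who could newly come to control Quillon.
Amelia holds 100% of Everline, so Amelia controls Everline.
Amelia holds 100% of Juniper, so Amelia controls Juniper.
Juniper holds 100% of Rowan, so Amelia controls Rowan.
Everline and Rowan and Juniper together hold 54% + 18% + 14% = 86% of Quillon, so Amelia controls Quillon.
So Amelia already controls Quillon before the transaction.
After the purchase, Amelia's direct stake in Windward rises to 50% + 21% = 71%, and Juniper's stake falls to 12%.
Amelia controlled Quillon already, so this is not a new person acquiring control; every other person's position is unchanged or reduced.
No new person acquires control, so the clause is not triggered.

No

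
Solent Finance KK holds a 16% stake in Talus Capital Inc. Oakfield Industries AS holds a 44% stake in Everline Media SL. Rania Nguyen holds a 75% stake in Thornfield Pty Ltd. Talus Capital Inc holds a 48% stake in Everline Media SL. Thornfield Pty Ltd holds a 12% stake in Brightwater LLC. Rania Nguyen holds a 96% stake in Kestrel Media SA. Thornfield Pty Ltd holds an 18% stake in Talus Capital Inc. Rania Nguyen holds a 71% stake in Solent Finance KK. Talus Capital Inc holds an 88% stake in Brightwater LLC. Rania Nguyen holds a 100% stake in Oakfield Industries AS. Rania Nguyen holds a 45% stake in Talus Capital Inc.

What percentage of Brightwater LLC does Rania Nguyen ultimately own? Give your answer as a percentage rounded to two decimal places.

70.48%

Rania reaches Brightwater along 4 paths.
Via Thornfield → Talus: 75% × 18% × 88% = 11.88%.
Via Talus: 45% × 88% = 39.6%.
Via Solent → Talus: 71% × 16% × 88% = 9.9968%.
Via Thornfield: 75% × 12% = 9%.
Total: 11.88% + 39.6% + 9.9968% + 9% = 70.4768%.
Rounded: 70.48%.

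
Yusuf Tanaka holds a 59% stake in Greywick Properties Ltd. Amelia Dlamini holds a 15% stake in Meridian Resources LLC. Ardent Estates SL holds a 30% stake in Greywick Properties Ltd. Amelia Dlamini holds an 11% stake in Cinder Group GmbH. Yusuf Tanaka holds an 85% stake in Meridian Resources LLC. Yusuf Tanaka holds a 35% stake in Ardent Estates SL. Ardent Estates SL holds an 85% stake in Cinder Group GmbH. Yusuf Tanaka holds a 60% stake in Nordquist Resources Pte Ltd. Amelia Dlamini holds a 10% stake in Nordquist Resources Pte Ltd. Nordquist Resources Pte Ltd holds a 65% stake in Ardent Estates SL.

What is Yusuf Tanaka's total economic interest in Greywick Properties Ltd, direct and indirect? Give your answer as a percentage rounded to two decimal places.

Yusuf reaches Greywick along 3 paths.
Direct stake: 59% = 59%.
Via Ardent: 35% × 30% = 10.5%.
Via Nordquist → Ardent: 60% × 65% × 30% = 11.7%.
Total: 59% + 10.5% + 11.7% = 81.2%.
Rounded: 81.20%.

81.20%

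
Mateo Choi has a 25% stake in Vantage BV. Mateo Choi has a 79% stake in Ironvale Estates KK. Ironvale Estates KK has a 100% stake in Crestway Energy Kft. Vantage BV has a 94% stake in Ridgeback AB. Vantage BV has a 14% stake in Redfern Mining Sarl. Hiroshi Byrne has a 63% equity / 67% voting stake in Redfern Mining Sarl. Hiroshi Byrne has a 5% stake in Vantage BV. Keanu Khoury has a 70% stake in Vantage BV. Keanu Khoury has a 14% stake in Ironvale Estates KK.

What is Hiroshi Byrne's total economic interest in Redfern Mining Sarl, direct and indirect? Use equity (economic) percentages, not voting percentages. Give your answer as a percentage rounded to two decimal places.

63.70%

Hiroshi reaches Redfern along 2 paths.
Direct stake: 63% = 63%.
Via Vantage: 5% × 14% = 0.7%.
Total: 63% + 0.7% = 63.7%.
Rounded: 63.70%.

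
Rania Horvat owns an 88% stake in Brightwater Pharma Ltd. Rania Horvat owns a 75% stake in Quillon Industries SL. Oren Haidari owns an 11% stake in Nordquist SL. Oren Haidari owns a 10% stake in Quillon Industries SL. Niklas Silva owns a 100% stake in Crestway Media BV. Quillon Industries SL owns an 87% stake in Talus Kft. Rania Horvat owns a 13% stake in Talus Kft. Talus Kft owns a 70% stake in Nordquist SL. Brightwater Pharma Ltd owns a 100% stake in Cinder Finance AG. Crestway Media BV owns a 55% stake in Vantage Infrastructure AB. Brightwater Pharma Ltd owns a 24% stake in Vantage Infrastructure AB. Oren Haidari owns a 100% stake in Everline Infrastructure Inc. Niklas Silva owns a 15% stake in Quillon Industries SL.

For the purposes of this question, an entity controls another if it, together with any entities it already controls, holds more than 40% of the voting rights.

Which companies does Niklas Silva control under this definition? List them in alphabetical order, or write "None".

Niklas holds 100% of Crestway, so Niklas controls Crestway.
Crestway holds 55% of Vantage, so Niklas controls Vantage.
No other company's threshold is met.

Crestway Media BV, Vantage Infrastructure AB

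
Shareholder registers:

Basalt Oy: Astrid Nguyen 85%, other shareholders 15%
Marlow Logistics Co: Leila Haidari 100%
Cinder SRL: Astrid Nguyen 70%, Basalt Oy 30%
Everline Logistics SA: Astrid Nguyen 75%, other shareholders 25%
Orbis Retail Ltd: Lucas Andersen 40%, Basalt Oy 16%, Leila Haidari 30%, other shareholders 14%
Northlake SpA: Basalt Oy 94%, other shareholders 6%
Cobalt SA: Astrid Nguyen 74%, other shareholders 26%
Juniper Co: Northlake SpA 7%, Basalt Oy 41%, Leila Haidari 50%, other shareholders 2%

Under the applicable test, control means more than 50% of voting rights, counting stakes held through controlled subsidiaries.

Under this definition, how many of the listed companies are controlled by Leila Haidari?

1

Leila holds 100% of Marlow, so Leila controls Marlow.
No other company's threshold is met.
Leila controls 1 company.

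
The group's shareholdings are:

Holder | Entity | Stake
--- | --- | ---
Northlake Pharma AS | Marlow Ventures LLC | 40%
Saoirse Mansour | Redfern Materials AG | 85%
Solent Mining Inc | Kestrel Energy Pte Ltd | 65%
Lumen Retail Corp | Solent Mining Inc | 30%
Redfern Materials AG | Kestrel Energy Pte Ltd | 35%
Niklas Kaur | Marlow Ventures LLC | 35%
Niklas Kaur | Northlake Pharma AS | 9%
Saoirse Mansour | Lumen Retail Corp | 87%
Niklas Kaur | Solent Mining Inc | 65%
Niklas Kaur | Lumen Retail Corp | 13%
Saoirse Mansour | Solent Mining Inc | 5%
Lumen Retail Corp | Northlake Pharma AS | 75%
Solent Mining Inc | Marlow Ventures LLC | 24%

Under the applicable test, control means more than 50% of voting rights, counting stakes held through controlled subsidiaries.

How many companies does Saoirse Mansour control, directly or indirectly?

3

Saoirse holds 87% of Lumen, so Saoirse controls Lumen.
Saoirse holds 85% of Redfern, so Saoirse controls Redfern.
Lumen holds 75% of Northlake, so Saoirse controls Northlake.
No other company's threshold is met.
Saoirse controls 3 companies.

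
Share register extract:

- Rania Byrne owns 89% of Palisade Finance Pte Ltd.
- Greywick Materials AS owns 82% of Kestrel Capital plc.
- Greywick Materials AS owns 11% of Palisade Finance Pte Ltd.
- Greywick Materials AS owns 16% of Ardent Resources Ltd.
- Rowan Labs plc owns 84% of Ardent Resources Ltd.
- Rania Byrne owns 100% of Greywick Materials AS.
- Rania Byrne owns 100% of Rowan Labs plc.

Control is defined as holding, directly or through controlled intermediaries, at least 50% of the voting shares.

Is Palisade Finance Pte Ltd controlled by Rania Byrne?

Yes

Rania holds 100% of Greywick, so Rania controls Greywick.
Rania and Greywick together hold 89% + 11% = 100% of Palisade, so Rania controls Palisade.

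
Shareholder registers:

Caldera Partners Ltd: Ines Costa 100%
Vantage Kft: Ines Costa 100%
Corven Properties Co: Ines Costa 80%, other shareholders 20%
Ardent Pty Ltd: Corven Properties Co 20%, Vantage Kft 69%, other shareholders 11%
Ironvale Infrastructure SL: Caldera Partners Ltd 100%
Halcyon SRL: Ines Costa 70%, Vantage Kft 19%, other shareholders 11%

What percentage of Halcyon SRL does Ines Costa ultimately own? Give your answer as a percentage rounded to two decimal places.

89.00%

Ines reaches Halcyon along 2 paths.
Direct stake: 70% = 70%.
Via Vantage: 100% × 19% = 19%.
Total: 70% + 19% = 89%.
Rounded: 89.00%.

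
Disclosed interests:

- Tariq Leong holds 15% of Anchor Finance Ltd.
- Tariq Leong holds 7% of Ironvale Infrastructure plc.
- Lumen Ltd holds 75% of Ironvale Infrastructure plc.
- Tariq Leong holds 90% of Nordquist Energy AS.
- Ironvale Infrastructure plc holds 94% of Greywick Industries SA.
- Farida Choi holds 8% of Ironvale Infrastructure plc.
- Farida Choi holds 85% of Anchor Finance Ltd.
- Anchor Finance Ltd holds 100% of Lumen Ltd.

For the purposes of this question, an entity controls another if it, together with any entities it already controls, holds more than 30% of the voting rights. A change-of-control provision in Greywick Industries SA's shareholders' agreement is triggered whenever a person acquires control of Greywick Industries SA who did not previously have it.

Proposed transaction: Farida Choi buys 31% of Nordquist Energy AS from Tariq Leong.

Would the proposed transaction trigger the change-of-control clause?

The purchase adds only to Farida's holdings (Tariq's stake shrinks), so Farida is the only person who could newly come to control Greywick.
Farida holds 85% of Anchor, so Farida controls Anchor.
Anchor holds 100% of Lumen, so Farida controls Lumen.
Farida and Lumen together hold 8% + 75% = 83% of Ironvale, so Farida controls Ironvale.
Ironvale holds 94% of Greywick, so Farida controls Greywick.
So Farida already controls Greywick before the transaction.
After the purchase, Farida holds 31% of Nordquist directly, and Tariq's stake falls to 59%.
Farida controlled Greywick already, so this is not a new person acquiring control; every other person's position is unchanged or reduced.
No new person acquires control, so the clause is not triggered.

No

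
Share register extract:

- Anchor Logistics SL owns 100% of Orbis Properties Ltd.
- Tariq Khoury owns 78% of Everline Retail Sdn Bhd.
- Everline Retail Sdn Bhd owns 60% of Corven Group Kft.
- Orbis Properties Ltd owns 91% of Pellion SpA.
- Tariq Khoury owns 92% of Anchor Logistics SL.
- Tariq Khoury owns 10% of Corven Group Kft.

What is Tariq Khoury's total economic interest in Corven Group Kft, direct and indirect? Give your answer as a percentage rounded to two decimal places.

56.80%

Tariq reaches Corven along 2 paths.
Via Everline: 78% × 60% = 46.8%.
Direct stake: 10% = 10%.
Total: 46.8% + 10% = 56.8%.
Rounded: 56.80%.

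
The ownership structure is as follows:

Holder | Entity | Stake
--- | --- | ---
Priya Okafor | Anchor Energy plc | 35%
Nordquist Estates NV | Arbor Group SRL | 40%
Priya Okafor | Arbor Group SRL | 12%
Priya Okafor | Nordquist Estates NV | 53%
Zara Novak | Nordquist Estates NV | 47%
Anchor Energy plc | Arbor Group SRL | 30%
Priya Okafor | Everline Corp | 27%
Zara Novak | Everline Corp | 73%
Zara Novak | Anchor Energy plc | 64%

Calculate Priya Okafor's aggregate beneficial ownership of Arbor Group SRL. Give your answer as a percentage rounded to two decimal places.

Priya reaches Arbor along 3 paths.
Via Nordquist: 53% × 40% = 21.2%.
Via Anchor: 35% × 30% = 10.5%.
Direct stake: 12% = 12%.
Total: 21.2% + 10.5% + 12% = 43.7%.
Rounded: 43.70%.

43.70%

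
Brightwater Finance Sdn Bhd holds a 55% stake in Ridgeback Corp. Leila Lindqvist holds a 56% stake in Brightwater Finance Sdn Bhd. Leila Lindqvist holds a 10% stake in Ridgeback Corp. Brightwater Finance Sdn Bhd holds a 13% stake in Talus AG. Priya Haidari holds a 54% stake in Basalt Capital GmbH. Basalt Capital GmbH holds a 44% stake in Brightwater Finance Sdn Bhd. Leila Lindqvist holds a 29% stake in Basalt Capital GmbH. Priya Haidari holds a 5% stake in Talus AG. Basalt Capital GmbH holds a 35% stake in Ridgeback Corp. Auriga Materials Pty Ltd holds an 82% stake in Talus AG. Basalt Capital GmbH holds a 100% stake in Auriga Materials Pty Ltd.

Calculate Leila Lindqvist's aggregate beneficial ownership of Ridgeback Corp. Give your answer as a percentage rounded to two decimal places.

57.97%

Leila reaches Ridgeback along 4 paths.
Direct stake: 10% = 10%.
Via Brightwater: 56% × 55% = 30.8%.
Via Basalt → Brightwater: 29% × 44% × 55% = 7.018%.
Via Basalt: 29% × 35% = 10.15%.
Total: 10% + 30.8% + 7.018% + 10.15% = 57.968%.
Rounded: 57.97%.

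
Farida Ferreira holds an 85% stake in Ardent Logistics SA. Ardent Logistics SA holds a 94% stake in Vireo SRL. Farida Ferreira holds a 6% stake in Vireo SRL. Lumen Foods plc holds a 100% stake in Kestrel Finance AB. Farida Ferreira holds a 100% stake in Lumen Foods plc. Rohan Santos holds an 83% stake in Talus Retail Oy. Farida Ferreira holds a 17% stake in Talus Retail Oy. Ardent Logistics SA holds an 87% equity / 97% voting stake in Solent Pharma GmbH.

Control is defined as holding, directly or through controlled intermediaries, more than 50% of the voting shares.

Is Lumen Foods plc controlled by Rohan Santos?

No

Rohan holds 83% of Talus, so Rohan controls Talus.
Neither Rohan nor any entity Rohan controls holds any voting interest in Lumen.
So Rohan does not control Lumen.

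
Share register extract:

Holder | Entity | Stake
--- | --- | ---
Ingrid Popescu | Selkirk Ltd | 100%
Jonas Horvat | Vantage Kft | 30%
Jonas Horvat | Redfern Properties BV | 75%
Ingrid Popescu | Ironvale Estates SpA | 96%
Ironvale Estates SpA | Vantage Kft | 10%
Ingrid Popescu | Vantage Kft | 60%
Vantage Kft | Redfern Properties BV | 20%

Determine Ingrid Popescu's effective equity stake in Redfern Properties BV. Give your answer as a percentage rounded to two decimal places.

13.92%

Ingrid reaches Redfern along 2 paths.
Via Vantage: 60% × 20% = 12%.
Via Ironvale → Vantage: 96% × 10% × 20% = 1.92%.
Total: 12% + 1.92% = 13.92%.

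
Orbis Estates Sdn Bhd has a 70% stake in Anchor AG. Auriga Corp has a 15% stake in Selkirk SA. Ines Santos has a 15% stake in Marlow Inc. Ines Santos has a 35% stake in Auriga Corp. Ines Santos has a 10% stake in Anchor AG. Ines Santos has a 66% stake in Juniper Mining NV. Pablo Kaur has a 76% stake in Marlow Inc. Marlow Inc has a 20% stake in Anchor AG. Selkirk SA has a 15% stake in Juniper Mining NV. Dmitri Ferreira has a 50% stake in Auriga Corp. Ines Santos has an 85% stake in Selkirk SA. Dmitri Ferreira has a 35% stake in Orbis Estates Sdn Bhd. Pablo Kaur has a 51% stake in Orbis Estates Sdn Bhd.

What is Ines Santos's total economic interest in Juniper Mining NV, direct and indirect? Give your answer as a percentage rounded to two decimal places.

Ines reaches Juniper along 3 paths.
Via Selkirk: 85% × 15% = 12.75%.
Via Auriga → Selkirk: 35% × 15% × 15% = 0.7875%.
Direct stake: 66% = 66%.
Total: 12.75% + 0.7875% + 66% = 79.5375%.
Rounded: 79.54%.

79.54%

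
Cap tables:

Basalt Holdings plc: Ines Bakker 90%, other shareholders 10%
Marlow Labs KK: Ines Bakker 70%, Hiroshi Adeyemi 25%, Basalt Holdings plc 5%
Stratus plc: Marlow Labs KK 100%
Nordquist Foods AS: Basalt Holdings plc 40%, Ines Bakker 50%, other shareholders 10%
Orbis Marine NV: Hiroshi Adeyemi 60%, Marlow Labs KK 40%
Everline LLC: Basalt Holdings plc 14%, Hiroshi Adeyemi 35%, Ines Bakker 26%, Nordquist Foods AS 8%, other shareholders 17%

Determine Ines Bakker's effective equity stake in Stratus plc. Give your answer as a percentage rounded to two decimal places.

Ines reaches Stratus along 2 paths.
Via Marlow: 70% × 100% = 70%.
Via Basalt → Marlow: 90% × 5% × 100% = 4.5%.
Total: 70% + 4.5% = 74.5%.
Rounded: 74.50%.

74.50%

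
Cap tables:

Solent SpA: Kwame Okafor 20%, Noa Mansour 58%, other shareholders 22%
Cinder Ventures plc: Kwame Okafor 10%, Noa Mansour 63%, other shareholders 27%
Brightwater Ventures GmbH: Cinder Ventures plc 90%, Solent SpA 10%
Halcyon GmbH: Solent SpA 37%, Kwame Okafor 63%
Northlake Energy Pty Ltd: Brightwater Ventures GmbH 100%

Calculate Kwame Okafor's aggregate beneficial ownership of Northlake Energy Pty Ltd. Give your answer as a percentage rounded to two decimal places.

Kwame reaches Northlake along 2 paths.
Via Cinder → Brightwater: 10% × 90% × 100% = 9%.
Via Solent → Brightwater: 20% × 10% × 100% = 2%.
Total: 9% + 2% = 11%.
Rounded: 11.00%.

11.00%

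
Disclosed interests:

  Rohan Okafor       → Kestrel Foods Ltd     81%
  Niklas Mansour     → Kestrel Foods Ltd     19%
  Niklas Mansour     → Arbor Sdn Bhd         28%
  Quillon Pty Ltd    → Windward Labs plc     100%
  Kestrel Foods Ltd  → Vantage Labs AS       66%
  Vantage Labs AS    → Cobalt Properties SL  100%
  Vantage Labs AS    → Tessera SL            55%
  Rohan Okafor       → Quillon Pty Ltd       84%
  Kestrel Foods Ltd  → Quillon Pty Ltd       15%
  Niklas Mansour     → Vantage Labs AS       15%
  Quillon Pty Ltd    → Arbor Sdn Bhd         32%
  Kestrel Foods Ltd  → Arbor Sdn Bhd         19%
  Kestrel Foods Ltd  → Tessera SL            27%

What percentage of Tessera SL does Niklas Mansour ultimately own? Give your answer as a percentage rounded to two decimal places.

Niklas reaches Tessera along 3 paths.
Via Kestrel: 19% × 27% = 5.13%.
Via Vantage: 15% × 55% = 8.25%.
Via Kestrel → Vantage: 19% × 66% × 55% = 6.897%.
Total: 5.13% + 8.25% + 6.897% = 20.277%.
Rounded: 20.28%.

20.28%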